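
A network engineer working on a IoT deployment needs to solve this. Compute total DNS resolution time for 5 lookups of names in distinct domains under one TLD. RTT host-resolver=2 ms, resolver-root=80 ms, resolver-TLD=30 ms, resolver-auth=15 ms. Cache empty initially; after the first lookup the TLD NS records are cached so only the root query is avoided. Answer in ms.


Lookup 1 (cold cache): local + root + TLD + auth = 2 + 80 + 30 + 15 = 127 ms
Lookups 2..5 (TLD NS cached -> skip root; new domain -> still ask TLD and auth): local + TLD + auth = 2 + 30 + 15 = 47 ms each
Remaining 4 lookups: 4 * 47 = 188 ms
Total = 127 + 188 = 315 ms

315


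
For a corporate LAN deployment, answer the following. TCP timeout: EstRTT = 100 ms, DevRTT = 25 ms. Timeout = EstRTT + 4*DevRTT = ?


Given: EstRTT = 100 ms, DevRTT = 25 ms
Timeout = EstRTT + 4 * DevRTT
4 * DevRTT = 4 * 25 = 100
Timeout = 100 + 100 = 200 ms

200


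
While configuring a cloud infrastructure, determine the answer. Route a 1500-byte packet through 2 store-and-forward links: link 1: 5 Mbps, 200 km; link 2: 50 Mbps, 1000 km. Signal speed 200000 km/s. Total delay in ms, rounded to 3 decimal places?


Packet = 1500 bytes = 12000 bits. Store-and-forward: sum (t_trans + t_prop) per link.
Link 1: t_trans = 12000/(5*10^6) s = 2.4000 ms; t_prop = 200/200000 s = 1.0000 ms; subtotal = 3.4000 ms
Link 2: t_trans = 12000/(50*10^6) s = 0.2400 ms; t_prop = 1000/200000 s = 5.0000 ms; subtotal = 5.2400 ms
End-to-end = 3.4000 + 5.2400 = 8.6400 ms -> 8.640 ms (3 dp)

8.640


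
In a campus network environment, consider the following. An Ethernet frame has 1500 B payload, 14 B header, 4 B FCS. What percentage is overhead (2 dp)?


Given: payload = 1500 B, header = 14 B, trailer = 4 B
Overhead bytes = header + trailer = 14 + 4 = 18
Total frame = payload + overhead = 1500 + 18 = 1518
Overhead % = 18 / 1518 * 100 = 1.1858% -> 1.19% (2 dp)

1.19


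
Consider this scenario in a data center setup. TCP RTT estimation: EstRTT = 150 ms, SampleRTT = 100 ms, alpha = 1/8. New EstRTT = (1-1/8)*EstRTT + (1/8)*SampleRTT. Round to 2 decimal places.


Given: EstRTT = 150 ms, SampleRTT = 100 ms, alpha = 1/8
New EstRTT = (1 - alpha) * EstRTT + alpha * SampleRTT
(7/8) * 150 = 131.25
(1/8) * 100 = 12.5
New EstRTT = 131.25 + 12.5 = 143.75 ms -> 143.75 ms (2 dp)

143.75


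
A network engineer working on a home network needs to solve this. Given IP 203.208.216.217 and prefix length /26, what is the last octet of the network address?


Given: IP = 203.208.216.217, prefix = /26
Subnet mask = 255.255.255.192
Last octet of IP: 217
Last octet of mask: 192
Network last octet = 217 AND 192 = 192

192


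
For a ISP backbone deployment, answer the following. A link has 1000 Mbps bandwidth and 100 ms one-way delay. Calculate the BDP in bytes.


Given: bandwidth = 1000 Mbps, delay = 100 ms
BDP in bits = 1000 * 10^6 * 100 / 1000
BDP in bits = 100000000
BDP in bytes = 100000000 / 8 = 12500000

12500000


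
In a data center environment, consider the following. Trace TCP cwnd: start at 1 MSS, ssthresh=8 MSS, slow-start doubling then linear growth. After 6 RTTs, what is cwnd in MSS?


RTT 0: cwnd = 1 MSS (initial)
RTT 1: cwnd = 2 MSS (slow start, doubled)
RTT 2: cwnd = 4 MSS (slow start, doubled)
RTT 3: cwnd = 8 MSS (slow start, doubled)
RTT 4: cwnd = 9 MSS (congestion avoidance, +1)
RTT 5: cwnd = 10 MSS (congestion avoidance, +1)
RTT 6: cwnd = 11 MSS (congestion avoidance, +1)

11


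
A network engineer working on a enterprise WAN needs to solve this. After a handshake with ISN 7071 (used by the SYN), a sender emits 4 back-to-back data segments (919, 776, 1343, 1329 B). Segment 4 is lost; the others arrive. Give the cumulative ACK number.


SYN uses sequence number 7071; first data byte = ISN + 1 = 7072.
Segment 1: SEQ = 7072, len = 919 B, covers [7072, 7990]
Segment 2: SEQ = 7991, len = 776 B, covers [7991, 8766]
Segment 3: SEQ = 8767, len = 1343 B, covers [8767, 10109]
Segment 4: SEQ = 10110, len = 1329 B, covers [10110, 11438] [LOST]
In-order data received: bytes [7072, 10109] (segments 1..3).
Segment 4 missing -> gap begins at byte 10110.
Cumulative ACK = next expected in-order byte = 7072 + 919 + 776 + 1343 = 10110

10110


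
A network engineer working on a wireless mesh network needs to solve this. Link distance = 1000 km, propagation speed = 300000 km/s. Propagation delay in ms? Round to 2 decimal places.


Given: distance = 1000 km, speed = 300000 km/s
Delay = distance / speed = 1000 / 300000 seconds
Delay in ms = 1000 * 1000 / 300000
Delay = 3.3333 ms
Rounded to 2 dp = 3.33 ms

3.33


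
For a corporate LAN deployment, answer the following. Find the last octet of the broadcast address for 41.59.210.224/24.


Given: IP = 41.59.210.224, prefix = /24
Host bits = 32 - 24 = 8
Network last octet = 224 AND mask = 0
Host part size = 2^8 - 1 = 255
Broadcast last octet = 0 OR 255 = 255

255


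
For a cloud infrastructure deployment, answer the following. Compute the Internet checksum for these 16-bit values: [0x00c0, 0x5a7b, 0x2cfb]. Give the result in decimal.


Given words: [0x00c0, 0x5a7b, 0x2cfb]
Step 1: Sum all words
Raw sum = 192 + 23163 + 11515 = 34870
One's complement = ~34870 & 0xFFFF = 30665

30665


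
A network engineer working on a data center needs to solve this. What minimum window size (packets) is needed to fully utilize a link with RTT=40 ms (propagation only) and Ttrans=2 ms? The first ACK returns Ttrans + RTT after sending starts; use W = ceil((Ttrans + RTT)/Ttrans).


Given: Ttrans = 2 ms, RTT = 40 ms (= 2 * Tprop, Tprop = 20 ms)
Time until first ACK returns = Ttrans + RTT = 2 + 40 = 42 ms
Need W * Ttrans >= Ttrans + RTT  ->  W >= (Ttrans + RTT) / Ttrans
(Ttrans + RTT) / Ttrans = 42 / 2 = 21
W_min = ceil(21) = 21

21


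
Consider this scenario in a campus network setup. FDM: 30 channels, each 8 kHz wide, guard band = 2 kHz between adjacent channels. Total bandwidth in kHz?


Given: 30 channels, 8 kHz each, guard = 2 kHz
Channel bandwidth = 30 * 8 = 240 kHz
Guard bands = 29 gaps * 2 kHz = 58 kHz
Total = 240 + 58 = 298 kHz

298


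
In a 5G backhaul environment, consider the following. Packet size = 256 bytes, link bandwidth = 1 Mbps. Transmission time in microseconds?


Given: packet = 256 bytes, bandwidth = 1 Mbps
Packet in bits = 256 * 8 = 2048 bits
Bandwidth = 1 * 10^6 = 1000000 bps
Time = 2048 / 1000000 seconds
Time in us = 2048 * 10^6 / 1000000 = 2048

2048


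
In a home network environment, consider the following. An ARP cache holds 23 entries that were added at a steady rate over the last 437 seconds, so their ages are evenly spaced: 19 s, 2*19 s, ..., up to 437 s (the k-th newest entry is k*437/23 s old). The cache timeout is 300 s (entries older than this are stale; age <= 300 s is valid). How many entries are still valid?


Ages are k * 437/23 s for k = 1..23 (spacing = 19.0000 s).
Entry k is valid iff k * 437/23 <= 300 iff k <= 23 * 300 / 437 = 15.7895
n_valid = floor(15.7895) = 15
(n_stale = 23 - 15 = 8)

15


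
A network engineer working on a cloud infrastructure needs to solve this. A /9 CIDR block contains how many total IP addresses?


Given: CIDR prefix /9
Host bits = 32 - 9 = 23
Total addresses = 2^23 = 8388608

8388608


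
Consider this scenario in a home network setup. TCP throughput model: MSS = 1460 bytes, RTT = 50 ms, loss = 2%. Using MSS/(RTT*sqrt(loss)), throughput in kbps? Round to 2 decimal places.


Given: MSS = 1460 bytes, RTT = 50 ms, loss = 2%
RTT in seconds = 50 / 1000 = 0.05
Loss rate = 2% = 0.02
sqrt(loss) = sqrt(0.02) = 0.141421356237
Throughput (bytes/s) = 1460 / (0.05 * 0.141421356237) = 206475.1801
Throughput (kbps) = 206475.1801 * 8 / 1000 = 1651.801441 -> 1651.80 kbps (2 dp)

1651.80


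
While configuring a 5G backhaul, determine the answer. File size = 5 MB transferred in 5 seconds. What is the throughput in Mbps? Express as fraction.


Given: file = 5 MB, time = 5 s
File in Mb = 5 * 8 = 40 Mb
Throughput = 40 / 5 Mbps
Throughput = 8 Mbps

8


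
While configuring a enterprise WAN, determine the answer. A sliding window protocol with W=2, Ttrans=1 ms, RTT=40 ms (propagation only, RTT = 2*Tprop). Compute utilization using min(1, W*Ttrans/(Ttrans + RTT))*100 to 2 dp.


Given: W = 2, Ttrans = 1 ms, RTT = 40 ms (= 2 * Tprop, Tprop = 20 ms)
Cycle time = Ttrans + RTT = 1 + 40 = 41 ms (first packet sent until its ACK returns)
W * Ttrans = 2 * 1 = 2 ms of sending per cycle
W * Ttrans / (Ttrans + RTT) = 2 / 41 = 0.048780
U = min(1, 0.048780) = 0.048780
U% = 4.88%

4.88


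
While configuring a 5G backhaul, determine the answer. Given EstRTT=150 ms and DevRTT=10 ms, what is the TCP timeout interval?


Given: EstRTT = 150 ms, DevRTT = 10 ms
Timeout = EstRTT + 4 * DevRTT
4 * DevRTT = 4 * 10 = 40
Timeout = 150 + 40 = 190 ms

190


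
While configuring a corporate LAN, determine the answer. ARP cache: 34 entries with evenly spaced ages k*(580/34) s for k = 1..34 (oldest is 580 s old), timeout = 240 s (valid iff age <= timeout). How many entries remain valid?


Ages are k * 580/34 s for k = 1..34 (spacing = 17.0588 s).
Entry k is valid iff k * 580/34 <= 240 iff k <= 34 * 240 / 580 = 14.0690
n_valid = floor(14.0690) = 14
(n_stale = 34 - 14 = 20)

14


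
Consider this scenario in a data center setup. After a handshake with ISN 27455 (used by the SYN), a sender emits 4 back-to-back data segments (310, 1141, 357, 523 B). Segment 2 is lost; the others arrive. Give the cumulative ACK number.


SYN uses sequence number 27455; first data byte = ISN + 1 = 27456.
Segment 1: SEQ = 27456, len = 310 B, covers [27456, 27765]
Segment 2: SEQ = 27766, len = 1141 B, covers [27766, 28906] [LOST]
Segment 3: SEQ = 28907, len = 357 B, covers [28907, 29263]
Segment 4: SEQ = 29264, len = 523 B, covers [29264, 29786]
In-order data received: bytes [27456, 27765] (segments 1..1).
Segment 2 missing -> gap begins at byte 27766; later segments buffered out of order.
Cumulative ACK = next expected in-order byte = 27456 + 310 = 27766

27766


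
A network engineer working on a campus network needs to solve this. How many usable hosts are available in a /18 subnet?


Given: subnet mask /18
Host bits = 32 - 18 = 14
Total addresses = 2^14 = 16384
Usable hosts = 16384 - 2 (network + broadcast) = 16382

16382


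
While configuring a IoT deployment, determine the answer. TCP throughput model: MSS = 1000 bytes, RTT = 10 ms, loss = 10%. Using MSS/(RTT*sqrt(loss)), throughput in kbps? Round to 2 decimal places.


Given: MSS = 1000 bytes, RTT = 10 ms, loss = 10%
RTT in seconds = 10 / 1000 = 0.01
Loss rate = 10% = 0.1
sqrt(loss) = sqrt(0.1) = 0.316227766017
Throughput (bytes/s) = 1000 / (0.01 * 0.316227766017) = 316227.7660
Throughput (kbps) = 316227.7660 * 8 / 1000 = 2529.822128 -> 2529.82 kbps (2 dp)

2529.82


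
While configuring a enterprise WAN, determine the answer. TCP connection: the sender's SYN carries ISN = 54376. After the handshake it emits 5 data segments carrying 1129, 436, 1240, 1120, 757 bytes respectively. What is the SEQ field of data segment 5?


The SYN occupies sequence number ISN = 54376, so the first data byte is ISN + 1 = 54377.
SEQ of data segment i = (ISN + 1) + sum of payload sizes of segments 1..i-1.
Segment 1: SEQ = 54377, payload = 1129 bytes
Segment 2: SEQ = 55506, payload = 436 bytes
Segment 3: SEQ = 55942, payload = 1240 bytes
Segment 4: SEQ = 57182, payload = 1120 bytes
Segment 5: SEQ = 58302, payload = 757 bytes
SEQ of segment 5 = 54377 + 1129 + 436 + 1240 + 1120 = 58302

58302


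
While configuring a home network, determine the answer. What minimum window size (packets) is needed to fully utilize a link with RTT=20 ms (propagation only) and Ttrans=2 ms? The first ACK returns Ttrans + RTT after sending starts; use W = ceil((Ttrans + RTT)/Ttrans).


Given: Ttrans = 2 ms, RTT = 20 ms (= 2 * Tprop, Tprop = 10 ms)
Time until first ACK returns = Ttrans + RTT = 2 + 20 = 22 ms
Need W * Ttrans >= Ttrans + RTT  ->  W >= (Ttrans + RTT) / Ttrans
(Ttrans + RTT) / Ttrans = 22 / 2 = 11
W_min = ceil(11) = 11

11


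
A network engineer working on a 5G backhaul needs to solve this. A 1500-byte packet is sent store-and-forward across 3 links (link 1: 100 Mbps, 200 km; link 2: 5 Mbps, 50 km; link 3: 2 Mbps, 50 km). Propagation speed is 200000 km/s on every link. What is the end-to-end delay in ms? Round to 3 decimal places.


Packet = 1500 bytes = 12000 bits. Store-and-forward: sum (t_trans + t_prop) per link.
Link 1: t_trans = 12000/(100*10^6) s = 0.1200 ms; t_prop = 200/200000 s = 1.0000 ms; subtotal = 1.1200 ms
Link 2: t_trans = 12000/(5*10^6) s = 2.4000 ms; t_prop = 50/200000 s = 0.2500 ms; subtotal = 2.6500 ms
Link 3: t_trans = 12000/(2*10^6) s = 6.0000 ms; t_prop = 50/200000 s = 0.2500 ms; subtotal = 6.2500 ms
End-to-end = 1.1200 + 2.6500 + 6.2500 = 10.0200 ms -> 10.020 ms (3 dp)

10.020


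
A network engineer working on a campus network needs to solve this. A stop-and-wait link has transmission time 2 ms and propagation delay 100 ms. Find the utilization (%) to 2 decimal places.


Given: Ttrans = 2 ms, Tprop = 100 ms
RTT = 2 * Tprop = 2 * 100 = 200 ms
U = Ttrans / (Ttrans + RTT)
U = 2 / (2 + 200)
U = 2 / 202 = 0.009901
U% = 0.99%

0.99


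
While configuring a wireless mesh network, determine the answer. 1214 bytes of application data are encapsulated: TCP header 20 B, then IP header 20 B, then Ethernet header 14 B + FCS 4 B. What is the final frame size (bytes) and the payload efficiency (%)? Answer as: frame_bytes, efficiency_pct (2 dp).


TCP segment = 1214 + 20 = 1234 B
IP packet = 1234 + 20 = 1254 B
Ethernet frame = 1254 + 14 + 4 = 1272 B
Efficiency = app / frame = 1214 / 1272 = 0.954403 = 95.4403% -> 95.44% (2 dp)

1272, 95.44


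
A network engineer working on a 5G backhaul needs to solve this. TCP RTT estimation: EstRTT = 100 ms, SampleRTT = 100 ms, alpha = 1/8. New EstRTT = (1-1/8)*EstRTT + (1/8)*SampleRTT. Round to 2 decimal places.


Given: EstRTT = 100 ms, SampleRTT = 100 ms, alpha = 1/8
New EstRTT = (1 - alpha) * EstRTT + alpha * SampleRTT
(7/8) * 100 = 87.5
(1/8) * 100 = 12.5
New EstRTT = 87.5 + 12.5 = 100 ms -> 100.00 ms (2 dp)

100.00


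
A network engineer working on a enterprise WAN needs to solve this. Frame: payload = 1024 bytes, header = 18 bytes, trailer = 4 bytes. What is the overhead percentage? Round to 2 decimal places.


Given: payload = 1024 B, header = 18 B, trailer = 4 B
Overhead bytes = header + trailer = 18 + 4 = 22
Total frame = payload + overhead = 1024 + 22 = 1046
Overhead % = 22 / 1046 * 100 = 2.1033% -> 2.10% (2 dp)

2.10


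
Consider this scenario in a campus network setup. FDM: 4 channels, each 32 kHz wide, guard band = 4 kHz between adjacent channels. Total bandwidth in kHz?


Given: 4 channels, 32 kHz each, guard = 4 kHz
Channel bandwidth = 4 * 32 = 128 kHz
Guard bands = 3 gaps * 4 kHz = 12 kHz
Total = 128 + 12 = 140 kHz

140


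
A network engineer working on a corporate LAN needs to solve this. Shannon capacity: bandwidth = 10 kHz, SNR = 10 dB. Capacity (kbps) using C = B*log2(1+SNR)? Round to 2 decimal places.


Given: B = 10 kHz, SNR = 10 dB
SNR linear = 10^(10/10) = 10
1 + SNR = 11
log2(11) = 3.4594316186
C = 10 * 1000 * 3.4594316186 = 34594.3162 bps
C = 34.594316 kbps -> 34.59 kbps (2 dp)

34.59


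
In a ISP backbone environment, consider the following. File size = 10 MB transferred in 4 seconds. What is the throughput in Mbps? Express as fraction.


Given: file = 10 MB, time = 4 s
File in Mb = 10 * 8 = 80 Mb
Throughput = 80 / 4 Mbps
Throughput = 20 Mbps

20


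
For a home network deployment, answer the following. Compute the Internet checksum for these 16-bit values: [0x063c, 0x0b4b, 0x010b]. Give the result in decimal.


Given words: [0x063c, 0x0b4b, 0x010b]
Step 1: Sum all words
Raw sum = 1596 + 2891 + 267 = 4754
One's complement = ~4754 & 0xFFFF = 60781

60781


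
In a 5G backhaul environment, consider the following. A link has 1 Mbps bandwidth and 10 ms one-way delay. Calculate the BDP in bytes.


Given: bandwidth = 1 Mbps, delay = 10 ms
BDP in bits = 1 * 10^6 * 10 / 1000
BDP in bits = 10000
BDP in bytes = 10000 / 8 = 1250

1250


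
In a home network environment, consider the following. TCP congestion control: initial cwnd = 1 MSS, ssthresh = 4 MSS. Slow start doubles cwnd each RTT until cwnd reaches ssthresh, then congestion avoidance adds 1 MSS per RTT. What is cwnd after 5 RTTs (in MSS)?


RTT 0: cwnd = 1 MSS (initial)
RTT 1: cwnd = 2 MSS (slow start, doubled)
RTT 2: cwnd = 4 MSS (slow start, doubled)
RTT 3: cwnd = 5 MSS (congestion avoidance, +1)
RTT 4: cwnd = 6 MSS (congestion avoidance, +1)
RTT 5: cwnd = 7 MSS (congestion avoidance, +1)

7


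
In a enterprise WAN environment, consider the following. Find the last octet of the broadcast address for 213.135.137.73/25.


Given: IP = 213.135.137.73, prefix = /25
Host bits = 32 - 25 = 7
Network last octet = 73 AND mask = 0
Host part size = 2^7 - 1 = 127
Broadcast last octet = 0 OR 127 = 127

127


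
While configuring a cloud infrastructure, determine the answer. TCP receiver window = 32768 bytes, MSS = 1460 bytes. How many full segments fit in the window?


Given: RWND = 32768 bytes, MSS = 1460 bytes
Full segments = floor(RWND / MSS)
Full segments = floor(32768 / 1460)
Full segments = floor(22.4438) = 22

22


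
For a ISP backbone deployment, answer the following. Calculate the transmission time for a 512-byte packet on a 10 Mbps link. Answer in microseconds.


Given: packet = 512 bytes, bandwidth = 10 Mbps
Packet in bits = 512 * 8 = 4096 bits
Bandwidth = 10 * 10^6 = 10000000 bps
Time = 4096 / 10000000 seconds
Time in us = 4096 * 10^6 / 10000000 = 409.6

409.6


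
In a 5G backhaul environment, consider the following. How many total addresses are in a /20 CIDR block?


Given: CIDR prefix /20
Host bits = 32 - 20 = 12
Total addresses = 2^12 = 4096

4096


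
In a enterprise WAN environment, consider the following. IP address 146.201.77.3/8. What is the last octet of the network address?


Given: IP = 146.201.77.3, prefix = /8
Subnet mask = 255.0.0.0
Last octet of IP: 3
Last octet of mask: 0
Network last octet = 3 AND 0 = 0

0


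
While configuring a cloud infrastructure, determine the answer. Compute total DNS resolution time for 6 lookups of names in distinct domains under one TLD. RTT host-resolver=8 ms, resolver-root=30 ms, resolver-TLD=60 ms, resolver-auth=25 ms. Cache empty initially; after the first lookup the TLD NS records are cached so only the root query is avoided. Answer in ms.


Lookup 1 (cold cache): local + root + TLD + auth = 8 + 30 + 60 + 25 = 123 ms
Lookups 2..6 (TLD NS cached -> skip root; new domain -> still ask TLD and auth): local + TLD + auth = 8 + 60 + 25 = 93 ms each
Remaining 5 lookups: 5 * 93 = 465 ms
Total = 123 + 465 = 588 ms

588


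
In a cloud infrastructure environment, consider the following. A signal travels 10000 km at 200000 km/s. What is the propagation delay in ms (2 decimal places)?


Given: distance = 10000 km, speed = 200000 km/s
Delay = distance / speed = 10000 / 200000 seconds
Delay in ms = 10000 * 1000 / 200000
Delay = 50.0000 ms
Rounded to 2 dp = 50.00 ms

50.00


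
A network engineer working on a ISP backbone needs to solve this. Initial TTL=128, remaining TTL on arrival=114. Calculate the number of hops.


Given: initial TTL = 128, received TTL = 114
Hops = initial TTL - received TTL
Hops = 128 - 114 = 14

14


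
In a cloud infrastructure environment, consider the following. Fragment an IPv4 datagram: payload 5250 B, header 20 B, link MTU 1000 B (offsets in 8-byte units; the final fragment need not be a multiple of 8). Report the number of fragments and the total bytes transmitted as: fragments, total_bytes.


Max data per non-final fragment = floor((MTU - header)/8)*8 = floor((1000 - 20)/8)*8 = floor(980/8)*8 = 976 B
Final fragment needs no 8-byte alignment: it can carry up to MTU - header = 980 B
Non-final fragments needed = ceil((payload - 980) / 976) = ceil(4270/976) = ceil(4.3750) = 5
Number of fragments = 5 + 1 = 6
Fragment sizes (data): 5 * 976 B + 370 B (last, 370 <= 980 OK)
Total bytes sent = payload + n_frags * header = 5250 + 6*20 = 5250 + 120 = 5370 B

6, 5370


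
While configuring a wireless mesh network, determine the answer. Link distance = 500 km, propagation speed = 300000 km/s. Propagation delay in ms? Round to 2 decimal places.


Given: distance = 500 km, speed = 300000 km/s
Delay = distance / speed = 500 / 300000 seconds
Delay in ms = 500 * 1000 / 300000
Delay = 1.6667 ms
Rounded to 2 dp = 1.67 ms

1.67


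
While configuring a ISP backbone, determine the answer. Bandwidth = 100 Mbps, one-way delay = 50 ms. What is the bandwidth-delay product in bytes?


Given: bandwidth = 100 Mbps, delay = 50 ms
BDP in bits = 100 * 10^6 * 50 / 1000
BDP in bits = 5000000
BDP in bytes = 5000000 / 8 = 625000

625000


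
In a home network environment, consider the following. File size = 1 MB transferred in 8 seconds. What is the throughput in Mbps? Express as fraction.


Given: file = 1 MB, time = 8 s
File in Mb = 1 * 8 = 8 Mb
Throughput = 8 / 8 Mbps
Throughput = 1 Mbps

1


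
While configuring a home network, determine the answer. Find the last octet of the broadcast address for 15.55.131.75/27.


Given: IP = 15.55.131.75, prefix = /27
Host bits = 32 - 27 = 5
Network last octet = 75 AND mask = 64
Host part size = 2^5 - 1 = 31
Broadcast last octet = 64 OR 31 = 95

95


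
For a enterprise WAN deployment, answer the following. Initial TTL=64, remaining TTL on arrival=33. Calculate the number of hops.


Given: initial TTL = 64, received TTL = 33
Hops = initial TTL - received TTL
Hops = 64 - 33 = 31

31


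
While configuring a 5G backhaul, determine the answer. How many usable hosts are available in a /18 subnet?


Given: subnet mask /18
Host bits = 32 - 18 = 14
Total addresses = 2^14 = 16384
Usable hosts = 16384 - 2 (network + broadcast) = 16382

16382


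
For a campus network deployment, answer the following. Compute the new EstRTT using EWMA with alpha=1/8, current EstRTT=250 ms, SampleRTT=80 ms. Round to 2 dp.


Given: EstRTT = 250 ms, SampleRTT = 80 ms, alpha = 1/8
New EstRTT = (1 - alpha) * EstRTT + alpha * SampleRTT
(7/8) * 250 = 218.75
(1/8) * 80 = 10
New EstRTT = 218.75 + 10 = 228.75 ms -> 228.75 ms (2 dp)

228.75


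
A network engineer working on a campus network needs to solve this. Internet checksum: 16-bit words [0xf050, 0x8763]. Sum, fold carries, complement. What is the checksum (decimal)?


Given words: [0xf050, 0x8763]
Step 1: Sum all words
Raw sum = 61520 + 34659 = 96179
Step 2: Fold carry: (30643 + 1) = 30644
One's complement = ~30644 & 0xFFFF = 34891

34891


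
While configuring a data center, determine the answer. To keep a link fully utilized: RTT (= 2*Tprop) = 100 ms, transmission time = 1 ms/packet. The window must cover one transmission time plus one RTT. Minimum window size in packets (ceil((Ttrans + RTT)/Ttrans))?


Given: Ttrans = 1 ms, RTT = 100 ms (= 2 * Tprop, Tprop = 50 ms)
Time until first ACK returns = Ttrans + RTT = 1 + 100 = 101 ms
Need W * Ttrans >= Ttrans + RTT  ->  W >= (Ttrans + RTT) / Ttrans
(Ttrans + RTT) / Ttrans = 101 / 1 = 101
W_min = ceil(101) = 101

101


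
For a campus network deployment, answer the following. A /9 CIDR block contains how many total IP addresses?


Given: CIDR prefix /9
Host bits = 32 - 9 = 23
Total addresses = 2^23 = 8388608

8388608


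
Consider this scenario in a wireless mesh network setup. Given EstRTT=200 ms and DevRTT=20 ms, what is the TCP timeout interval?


Given: EstRTT = 200 ms, DevRTT = 20 ms
Timeout = EstRTT + 4 * DevRTT
4 * DevRTT = 4 * 20 = 80
Timeout = 200 + 80 = 280 ms

280


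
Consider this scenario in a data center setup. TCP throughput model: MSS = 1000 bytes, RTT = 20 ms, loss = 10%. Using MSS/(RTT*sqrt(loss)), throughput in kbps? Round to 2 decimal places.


Given: MSS = 1000 bytes, RTT = 20 ms, loss = 10%
RTT in seconds = 20 / 1000 = 0.02
Loss rate = 10% = 0.1
sqrt(loss) = sqrt(0.1) = 0.316227766017
Throughput (bytes/s) = 1000 / (0.02 * 0.316227766017) = 158113.8830
Throughput (kbps) = 158113.8830 * 8 / 1000 = 1264.911064 -> 1264.91 kbps (2 dp)

1264.91


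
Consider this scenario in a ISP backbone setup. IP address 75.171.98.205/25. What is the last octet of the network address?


Given: IP = 75.171.98.205, prefix = /25
Subnet mask = 255.255.255.128
Last octet of IP: 205
Last octet of mask: 128
Network last octet = 205 AND 128 = 128

128


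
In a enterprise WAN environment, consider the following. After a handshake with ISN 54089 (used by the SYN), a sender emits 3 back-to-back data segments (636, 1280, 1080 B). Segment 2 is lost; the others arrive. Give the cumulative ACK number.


SYN uses sequence number 54089; first data byte = ISN + 1 = 54090.
Segment 1: SEQ = 54090, len = 636 B, covers [54090, 54725]
Segment 2: SEQ = 54726, len = 1280 B, covers [54726, 56005] [LOST]
Segment 3: SEQ = 56006, len = 1080 B, covers [56006, 57085]
In-order data received: bytes [54090, 54725] (segments 1..1).
Segment 2 missing -> gap begins at byte 54726; later segments buffered out of order.
Cumulative ACK = next expected in-order byte = 54090 + 636 = 54726

54726


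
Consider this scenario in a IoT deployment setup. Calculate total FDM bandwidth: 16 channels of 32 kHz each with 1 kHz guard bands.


Given: 16 channels, 32 kHz each, guard = 1 kHz
Channel bandwidth = 16 * 32 = 512 kHz
Guard bands = 15 gaps * 1 kHz = 15 kHz
Total = 512 + 15 = 527 kHz

527


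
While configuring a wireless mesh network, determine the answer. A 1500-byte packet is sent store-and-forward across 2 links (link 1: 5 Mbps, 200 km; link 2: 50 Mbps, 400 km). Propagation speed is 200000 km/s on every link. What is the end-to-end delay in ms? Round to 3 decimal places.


Packet = 1500 bytes = 12000 bits. Store-and-forward: sum (t_trans + t_prop) per link.
Link 1: t_trans = 12000/(5*10^6) s = 2.4000 ms; t_prop = 200/200000 s = 1.0000 ms; subtotal = 3.4000 ms
Link 2: t_trans = 12000/(50*10^6) s = 0.2400 ms; t_prop = 400/200000 s = 2.0000 ms; subtotal = 2.2400 ms
End-to-end = 3.4000 + 2.2400 = 5.6400 ms -> 5.640 ms (3 dp)

5.640


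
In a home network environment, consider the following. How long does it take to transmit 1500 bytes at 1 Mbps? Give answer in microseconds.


Given: packet = 1500 bytes, bandwidth = 1 Mbps
Packet in bits = 1500 * 8 = 12000 bits
Bandwidth = 1 * 10^6 = 1000000 bps
Time = 12000 / 1000000 seconds
Time in us = 12000 * 10^6 / 1000000 = 12000

12000


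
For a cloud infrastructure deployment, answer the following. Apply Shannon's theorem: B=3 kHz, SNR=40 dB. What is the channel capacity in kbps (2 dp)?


Given: B = 3 kHz, SNR = 40 dB
SNR linear = 10^(40/10) = 10000
1 + SNR = 10001
log2(10001) = 13.2878566418
C = 3 * 1000 * 13.2878566418 = 39863.5699 bps
C = 39.863570 kbps -> 39.86 kbps (2 dp)

39.86


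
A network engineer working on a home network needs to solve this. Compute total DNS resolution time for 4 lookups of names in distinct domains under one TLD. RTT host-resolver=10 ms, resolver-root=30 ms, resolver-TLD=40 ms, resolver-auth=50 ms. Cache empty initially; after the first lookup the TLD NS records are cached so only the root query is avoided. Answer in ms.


Lookup 1 (cold cache): local + root + TLD + auth = 10 + 30 + 40 + 50 = 130 ms
Lookups 2..4 (TLD NS cached -> skip root; new domain -> still ask TLD and auth): local + TLD + auth = 10 + 40 + 50 = 100 ms each
Remaining 3 lookups: 3 * 100 = 300 ms
Total = 130 + 300 = 430 ms

430


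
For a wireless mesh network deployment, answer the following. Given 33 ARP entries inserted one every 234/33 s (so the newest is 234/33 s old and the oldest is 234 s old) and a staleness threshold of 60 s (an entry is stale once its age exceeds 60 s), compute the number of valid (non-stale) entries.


Ages are k * 234/33 s for k = 1..33 (spacing = 7.0909 s).
Entry k is valid iff k * 234/33 <= 60 iff k <= 33 * 60 / 234 = 8.4615
n_valid = floor(8.4615) = 8
(n_stale = 33 - 8 = 25)

8


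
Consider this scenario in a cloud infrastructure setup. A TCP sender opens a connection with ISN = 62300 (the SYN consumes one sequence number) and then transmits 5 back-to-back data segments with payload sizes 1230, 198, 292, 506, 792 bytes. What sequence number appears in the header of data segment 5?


The SYN occupies sequence number ISN = 62300, so the first data byte is ISN + 1 = 62301.
SEQ of data segment i = (ISN + 1) + sum of payload sizes of segments 1..i-1.
Segment 1: SEQ = 62301, payload = 1230 bytes
Segment 2: SEQ = 63531, payload = 198 bytes
Segment 3: SEQ = 63729, payload = 292 bytes
Segment 4: SEQ = 64021, payload = 506 bytes
Segment 5: SEQ = 64527, payload = 792 bytes
SEQ of segment 5 = 62301 + 1230 + 198 + 292 + 506 = 64527

64527


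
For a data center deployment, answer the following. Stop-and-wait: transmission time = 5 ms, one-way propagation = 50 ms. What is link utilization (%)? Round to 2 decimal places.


Given: Ttrans = 5 ms, Tprop = 50 ms
RTT = 2 * Tprop = 2 * 50 = 100 ms
U = Ttrans / (Ttrans + RTT)
U = 5 / (5 + 100)
U = 5 / 105 = 0.047619
U% = 4.76%

4.76


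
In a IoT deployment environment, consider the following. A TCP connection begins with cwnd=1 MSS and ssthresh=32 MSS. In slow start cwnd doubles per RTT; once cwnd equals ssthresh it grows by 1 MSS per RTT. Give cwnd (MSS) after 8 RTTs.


RTT 0: cwnd = 1 MSS (initial)
RTT 1: cwnd = 2 MSS (slow start, doubled)
RTT 2: cwnd = 4 MSS (slow start, doubled)
RTT 3: cwnd = 8 MSS (slow start, doubled)
RTT 4: cwnd = 16 MSS (slow start, doubled)
RTT 5: cwnd = 32 MSS (slow start, doubled)
RTT 6: cwnd = 33 MSS (congestion avoidance, +1)
RTT 7: cwnd = 34 MSS (congestion avoidance, +1)
RTT 8: cwnd = 35 MSS (congestion avoidance, +1)

35


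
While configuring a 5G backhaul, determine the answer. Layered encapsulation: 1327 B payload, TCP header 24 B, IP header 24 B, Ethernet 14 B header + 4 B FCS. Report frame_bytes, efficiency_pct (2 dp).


TCP segment = 1327 + 24 = 1351 B
IP packet = 1351 + 24 = 1375 B
Ethernet frame = 1375 + 14 + 4 = 1393 B
Efficiency = app / frame = 1327 / 1393 = 0.952620 = 95.2620% -> 95.26% (2 dp)

1393, 95.26


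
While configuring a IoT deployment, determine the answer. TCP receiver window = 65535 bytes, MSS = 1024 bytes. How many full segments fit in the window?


Given: RWND = 65535 bytes, MSS = 1024 bytes
Full segments = floor(RWND / MSS)
Full segments = floor(65535 / 1024)
Full segments = floor(63.999) = 63

63


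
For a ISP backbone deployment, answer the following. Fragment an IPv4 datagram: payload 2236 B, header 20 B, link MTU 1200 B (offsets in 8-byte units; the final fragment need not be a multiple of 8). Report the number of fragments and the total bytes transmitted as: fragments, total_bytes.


Max data per non-final fragment = floor((MTU - header)/8)*8 = floor((1200 - 20)/8)*8 = floor(1180/8)*8 = 1176 B
Final fragment needs no 8-byte alignment: it can carry up to MTU - header = 1180 B
Non-final fragments needed = ceil((payload - 1180) / 1176) = ceil(1056/1176) = ceil(0.8980) = 1
Number of fragments = 1 + 1 = 2
Fragment sizes (data): 1 * 1176 B + 1060 B (last, 1060 <= 1180 OK)
Total bytes sent = payload + n_frags * header = 2236 + 2*20 = 2236 + 40 = 2276 B

2, 2276


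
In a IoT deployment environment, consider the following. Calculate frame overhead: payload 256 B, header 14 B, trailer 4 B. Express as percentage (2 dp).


Given: payload = 256 B, header = 14 B, trailer = 4 B
Overhead bytes = header + trailer = 14 + 4 = 18
Total frame = payload + overhead = 256 + 18 = 274
Overhead % = 18 / 274 * 100 = 6.5693% -> 6.57% (2 dp)

6.57


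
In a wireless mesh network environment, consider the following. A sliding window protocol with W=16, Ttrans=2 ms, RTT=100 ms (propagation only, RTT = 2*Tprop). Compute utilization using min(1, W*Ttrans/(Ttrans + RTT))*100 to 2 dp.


Given: W = 16, Ttrans = 2 ms, RTT = 100 ms (= 2 * Tprop, Tprop = 50 ms)
Cycle time = Ttrans + RTT = 2 + 100 = 102 ms (first packet sent until its ACK returns)
W * Ttrans = 16 * 2 = 32 ms of sending per cycle
W * Ttrans / (Ttrans + RTT) = 32 / 102 = 0.313725
U = min(1, 0.313725) = 0.313725
U% = 31.37%

31.37


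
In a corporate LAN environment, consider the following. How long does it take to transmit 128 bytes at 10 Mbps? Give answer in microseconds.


Given: packet = 128 bytes, bandwidth = 10 Mbps
Packet in bits = 128 * 8 = 1024 bits
Bandwidth = 10 * 10^6 = 10000000 bps
Time = 1024 / 10000000 seconds
Time in us = 1024 * 10^6 / 10000000 = 102.4

102.4


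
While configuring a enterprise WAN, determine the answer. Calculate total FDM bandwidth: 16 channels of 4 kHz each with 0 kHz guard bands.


Given: 16 channels, 4 kHz each, guard = 0 kHz
Channel bandwidth = 16 * 4 = 64 kHz
Guard bands = 15 gaps * 0 kHz = 0 kHz
Total = 64 + 0 = 64 kHz

64


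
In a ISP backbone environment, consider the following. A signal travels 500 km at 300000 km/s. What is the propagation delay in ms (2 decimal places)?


Given: distance = 500 km, speed = 300000 km/s
Delay = distance / speed = 500 / 300000 seconds
Delay in ms = 500 * 1000 / 300000
Delay = 1.6667 ms
Rounded to 2 dp = 1.67 ms

1.67


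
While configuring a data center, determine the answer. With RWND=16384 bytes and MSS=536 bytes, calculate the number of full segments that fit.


Given: RWND = 16384 bytes, MSS = 536 bytes
Full segments = floor(RWND / MSS)
Full segments = floor(16384 / 536)
Full segments = floor(30.5672) = 30

30


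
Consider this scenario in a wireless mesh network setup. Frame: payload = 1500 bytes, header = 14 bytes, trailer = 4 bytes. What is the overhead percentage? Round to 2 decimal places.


Given: payload = 1500 B, header = 14 B, trailer = 4 B
Overhead bytes = header + trailer = 14 + 4 = 18
Total frame = payload + overhead = 1500 + 18 = 1518
Overhead % = 18 / 1518 * 100 = 1.1858% -> 1.19% (2 dp)

1.19


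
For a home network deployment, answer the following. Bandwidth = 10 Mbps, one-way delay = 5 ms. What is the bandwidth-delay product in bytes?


Given: bandwidth = 10 Mbps, delay = 5 ms
BDP in bits = 10 * 10^6 * 5 / 1000
BDP in bits = 50000
BDP in bytes = 50000 / 8 = 6250

6250


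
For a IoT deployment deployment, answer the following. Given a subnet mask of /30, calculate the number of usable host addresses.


Given: subnet mask /30
Host bits = 32 - 30 = 2
Total addresses = 2^2 = 4
Usable hosts = 4 - 2 (network + broadcast) = 2

2


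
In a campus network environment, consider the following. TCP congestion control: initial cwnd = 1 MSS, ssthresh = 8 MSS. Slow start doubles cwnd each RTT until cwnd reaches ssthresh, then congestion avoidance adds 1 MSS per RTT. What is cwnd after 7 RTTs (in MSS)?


RTT 0: cwnd = 1 MSS (initial)
RTT 1: cwnd = 2 MSS (slow start, doubled)
RTT 2: cwnd = 4 MSS (slow start, doubled)
RTT 3: cwnd = 8 MSS (slow start, doubled)
RTT 4: cwnd = 9 MSS (congestion avoidance, +1)
RTT 5: cwnd = 10 MSS (congestion avoidance, +1)
RTT 6: cwnd = 11 MSS (congestion avoidance, +1)
RTT 7: cwnd = 12 MSS (congestion avoidance, +1)

12


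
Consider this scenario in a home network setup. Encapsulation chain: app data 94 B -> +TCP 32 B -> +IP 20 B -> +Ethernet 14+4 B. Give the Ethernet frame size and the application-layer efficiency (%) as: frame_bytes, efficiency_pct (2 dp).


TCP segment = 94 + 32 = 126 B
IP packet = 126 + 20 = 146 B
Ethernet frame = 146 + 14 + 4 = 164 B
Efficiency = app / frame = 94 / 164 = 0.573171 = 57.3171% -> 57.32% (2 dp)

164, 57.32


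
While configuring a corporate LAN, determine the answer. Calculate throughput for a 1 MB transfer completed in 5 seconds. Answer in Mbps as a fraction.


Given: file = 1 MB, time = 5 s
File in Mb = 1 * 8 = 8 Mb
Throughput = 8 / 5 Mbps
Throughput = 8/5 Mbps

8/5


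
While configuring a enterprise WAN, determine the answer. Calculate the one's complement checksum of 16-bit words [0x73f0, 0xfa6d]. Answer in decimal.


Given words: [0x73f0, 0xfa6d]
Step 1: Sum all words
Raw sum = 29680 + 64109 = 93789
Step 2: Fold carry: (28253 + 1) = 28254
One's complement = ~28254 & 0xFFFF = 37281

37281


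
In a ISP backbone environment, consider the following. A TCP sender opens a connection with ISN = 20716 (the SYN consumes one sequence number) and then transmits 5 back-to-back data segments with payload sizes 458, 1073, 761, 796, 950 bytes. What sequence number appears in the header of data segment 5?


The SYN occupies sequence number ISN = 20716, so the first data byte is ISN + 1 = 20717.
SEQ of data segment i = (ISN + 1) + sum of payload sizes of segments 1..i-1.
Segment 1: SEQ = 20717, payload = 458 bytes
Segment 2: SEQ = 21175, payload = 1073 bytes
Segment 3: SEQ = 22248, payload = 761 bytes
Segment 4: SEQ = 23009, payload = 796 bytes
Segment 5: SEQ = 23805, payload = 950 bytes
SEQ of segment 5 = 20717 + 458 + 1073 + 761 + 796 = 23805

23805


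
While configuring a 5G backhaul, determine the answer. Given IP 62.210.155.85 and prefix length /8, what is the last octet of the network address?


Given: IP = 62.210.155.85, prefix = /8
Subnet mask = 255.0.0.0
Last octet of IP: 85
Last octet of mask: 0
Network last octet = 85 AND 0 = 0

0


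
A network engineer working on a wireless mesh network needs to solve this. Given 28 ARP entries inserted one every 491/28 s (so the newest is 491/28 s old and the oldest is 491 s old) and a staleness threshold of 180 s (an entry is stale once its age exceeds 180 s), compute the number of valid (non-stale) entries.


Ages are k * 491/28 s for k = 1..28 (spacing = 17.5357 s).
Entry k is valid iff k * 491/28 <= 180 iff k <= 28 * 180 / 491 = 10.2648
n_valid = floor(10.2648) = 10
(n_stale = 28 - 10 = 18)

10


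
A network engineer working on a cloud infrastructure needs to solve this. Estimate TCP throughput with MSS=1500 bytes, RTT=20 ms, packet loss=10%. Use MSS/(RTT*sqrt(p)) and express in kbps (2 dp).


Given: MSS = 1500 bytes, RTT = 20 ms, loss = 10%
RTT in seconds = 20 / 1000 = 0.02
Loss rate = 10% = 0.1
sqrt(loss) = sqrt(0.1) = 0.316227766017
Throughput (bytes/s) = 1500 / (0.02 * 0.316227766017) = 237170.8245
Throughput (kbps) = 237170.8245 * 8 / 1000 = 1897.366596 -> 1897.37 kbps (2 dp)

1897.37


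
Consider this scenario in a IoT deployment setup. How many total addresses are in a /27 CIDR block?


Given: CIDR prefix /27
Host bits = 32 - 27 = 5
Total addresses = 2^5 = 32

32


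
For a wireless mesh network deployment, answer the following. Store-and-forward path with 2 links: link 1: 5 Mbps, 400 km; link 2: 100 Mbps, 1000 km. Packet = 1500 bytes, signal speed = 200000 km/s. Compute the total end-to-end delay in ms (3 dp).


Packet = 1500 bytes = 12000 bits. Store-and-forward: sum (t_trans + t_prop) per link.
Link 1: t_trans = 12000/(5*10^6) s = 2.4000 ms; t_prop = 400/200000 s = 2.0000 ms; subtotal = 4.4000 ms
Link 2: t_trans = 12000/(100*10^6) s = 0.1200 ms; t_prop = 1000/200000 s = 5.0000 ms; subtotal = 5.1200 ms
End-to-end = 4.4000 + 5.1200 = 9.5200 ms -> 9.520 ms (3 dp)

9.520


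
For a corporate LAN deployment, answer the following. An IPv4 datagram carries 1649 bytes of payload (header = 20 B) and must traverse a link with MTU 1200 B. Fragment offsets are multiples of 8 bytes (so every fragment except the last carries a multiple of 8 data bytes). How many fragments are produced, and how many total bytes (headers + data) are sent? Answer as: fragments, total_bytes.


Max data per non-final fragment = floor((MTU - header)/8)*8 = floor((1200 - 20)/8)*8 = floor(1180/8)*8 = 1176 B
Final fragment needs no 8-byte alignment: it can carry up to MTU - header = 1180 B
Non-final fragments needed = ceil((payload - 1180) / 1176) = ceil(469/1176) = ceil(0.3988) = 1
Number of fragments = 1 + 1 = 2
Fragment sizes (data): 1 * 1176 B + 473 B (last, 473 <= 1180 OK)
Total bytes sent = payload + n_frags * header = 1649 + 2*20 = 1649 + 40 = 1689 B

2, 1689


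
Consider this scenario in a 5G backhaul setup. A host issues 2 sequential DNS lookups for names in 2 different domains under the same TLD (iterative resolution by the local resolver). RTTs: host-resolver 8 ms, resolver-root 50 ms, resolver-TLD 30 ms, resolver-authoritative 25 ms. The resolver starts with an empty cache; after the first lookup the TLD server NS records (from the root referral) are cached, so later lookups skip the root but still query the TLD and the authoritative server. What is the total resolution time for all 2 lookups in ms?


Lookup 1 (cold cache): local + root + TLD + auth = 8 + 50 + 30 + 25 = 113 ms
Lookups 2..2 (TLD NS cached -> skip root; new domain -> still ask TLD and auth): local + TLD + auth = 8 + 30 + 25 = 63 ms each
Remaining 1 lookups: 1 * 63 = 63 ms
Total = 113 + 63 = 176 ms

176
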